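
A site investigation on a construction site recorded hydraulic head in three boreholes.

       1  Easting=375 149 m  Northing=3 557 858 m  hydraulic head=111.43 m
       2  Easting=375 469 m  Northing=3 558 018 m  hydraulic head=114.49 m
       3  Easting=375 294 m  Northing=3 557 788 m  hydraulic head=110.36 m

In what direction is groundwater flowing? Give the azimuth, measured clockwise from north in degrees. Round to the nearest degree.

Differences from 1: to 2 (Δx, Δy, Δh) = (320, 160, +3.06); to 3 = (145, -70, -1.07).
Determinant of the coordinate differences = 320·(-70) − 145·160 = -45600.
∂h/∂x = [(+3.06)·(-70) − (-1.07)·160] / -45600 = +0.0009430
∂h/∂y = [320·(-1.07) − 145·(+3.06)] / -45600 = +0.01724
Flow direction (−∇h) has components (-0.0009430 E, -0.01724 N).
Azimuth = atan2(E, N) = atan2(-0.0009430, -0.01724) = 183.1° ≈ 183°.

183°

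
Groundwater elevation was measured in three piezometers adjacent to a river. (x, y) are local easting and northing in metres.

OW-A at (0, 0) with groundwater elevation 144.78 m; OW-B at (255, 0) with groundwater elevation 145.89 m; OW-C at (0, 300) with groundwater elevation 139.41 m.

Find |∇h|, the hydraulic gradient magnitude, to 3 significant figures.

∂h/∂x = (145.89 − 144.78) / (255 − 0) = +0.004353
∂h/∂y = (139.41 − 144.78) / (300 − 0) = -0.01790
|∇h| = √(0.004353² + -0.01790²) = 0.01842

0.0184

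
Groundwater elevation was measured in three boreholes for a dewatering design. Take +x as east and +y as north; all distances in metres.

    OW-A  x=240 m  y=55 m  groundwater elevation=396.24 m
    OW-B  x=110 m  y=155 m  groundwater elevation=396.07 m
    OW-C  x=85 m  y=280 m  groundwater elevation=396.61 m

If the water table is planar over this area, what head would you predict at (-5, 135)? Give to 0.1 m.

395.3 m

With h = a·x + b·y + c and OW-A as origin, the differences give:
  (-130)·a + 100·b = -0.17
  (-155)·a + 225·b = +0.37
Eliminate b (×225 and ×100, subtract): -13750·a = -75.250 → a = ∂h/∂x = +0.005473
Back-substitute: b = ∂h/∂y = +0.005415.
h(-5, 135) = 396.24 + (+0.005473)·(-245) + (+0.005415)·(80) = 396.24 -1.341 +0.433 = 395.332 m.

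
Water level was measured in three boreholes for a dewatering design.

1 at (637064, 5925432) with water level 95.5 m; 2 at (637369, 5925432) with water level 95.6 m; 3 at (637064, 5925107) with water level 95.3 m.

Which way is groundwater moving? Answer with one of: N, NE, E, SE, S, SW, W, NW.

∂h/∂x = (95.6 − 95.5) / (637369 − 637064) = +0.0003279
∂h/∂y = (95.3 − 95.5) / (5925107 − 5925432) = +0.0006154
Flow = −∇h = (-0.0003279 east, -0.0006154 north), which points southwest.

SW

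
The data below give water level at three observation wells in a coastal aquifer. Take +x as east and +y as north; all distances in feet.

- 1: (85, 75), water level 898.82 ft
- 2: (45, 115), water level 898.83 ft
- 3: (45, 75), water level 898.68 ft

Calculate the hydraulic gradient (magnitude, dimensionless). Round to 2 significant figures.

Taking 1 as reference: 2−1 = (-40, 40, +0.01); 3−1 = (-40, 0, -0.14).
Solve a·Δx + b·Δy = Δh: det = (-40)·0 − (-40)·40 = 1600.
∂h/∂x = [(+0.01)·0 − (-0.14)·40] / 1600 = +0.003500
∂h/∂y = [(-40)·(-0.14) − (-40)·(+0.01)] / 1600 = +0.003750
|∇h| = √(0.003500² + 0.003750²) = 0.00513

0.0051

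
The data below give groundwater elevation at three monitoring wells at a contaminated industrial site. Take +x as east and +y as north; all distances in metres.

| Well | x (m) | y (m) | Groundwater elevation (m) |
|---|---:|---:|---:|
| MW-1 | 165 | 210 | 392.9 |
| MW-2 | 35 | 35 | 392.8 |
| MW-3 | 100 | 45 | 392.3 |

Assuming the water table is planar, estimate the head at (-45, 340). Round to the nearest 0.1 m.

With h = a·x + b·y + c and MW-1 as origin, the differences give:
  (-130)·a + (-175)·b = -0.1
  (-65)·a + (-165)·b = -0.6
Eliminate b (×(-165) and ×(-175), subtract): 10075·a = -88.50 → a = ∂h/∂x = -0.008784
Back-substitute: b = ∂h/∂y = +0.007097.
h(-45, 340) = 392.9 + (-0.008784)·(-210) + (+0.007097)·(130) = 392.9 +1.845 +0.923 = 395.667 m.

395.7 m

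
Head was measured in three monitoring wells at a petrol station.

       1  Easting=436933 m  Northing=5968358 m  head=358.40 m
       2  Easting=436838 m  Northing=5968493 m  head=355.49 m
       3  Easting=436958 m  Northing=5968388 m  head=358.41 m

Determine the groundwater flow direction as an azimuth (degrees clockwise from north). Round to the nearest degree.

309°

Three-point gradient (reference 1): Δ to 2 = (-95, 135, -2.91), Δ to 3 = (25, 30, +0.01).
∂h/∂x = +0.01424, ∂h/∂y = -0.01153 (det = -6225).
Flow direction (−∇h) has components (-0.01424 E, +0.01153 N).
Azimuth = atan2(E, N) = atan2(-0.01424, +0.01153) = 309.0° ≈ 309°.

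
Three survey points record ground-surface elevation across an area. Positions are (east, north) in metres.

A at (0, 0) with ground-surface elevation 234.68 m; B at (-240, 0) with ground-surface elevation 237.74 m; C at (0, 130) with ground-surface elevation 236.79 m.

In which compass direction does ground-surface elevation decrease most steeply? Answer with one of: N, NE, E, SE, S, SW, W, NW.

SE

∂z/∂x = (237.74 − 234.68) / (-240 − 0) = -0.01275
∂z/∂y = (236.79 − 234.68) / (130 − 0) = +0.01623
Steepest decrease is along −∇f = (+0.01275 E, -0.01623 N) → southeast.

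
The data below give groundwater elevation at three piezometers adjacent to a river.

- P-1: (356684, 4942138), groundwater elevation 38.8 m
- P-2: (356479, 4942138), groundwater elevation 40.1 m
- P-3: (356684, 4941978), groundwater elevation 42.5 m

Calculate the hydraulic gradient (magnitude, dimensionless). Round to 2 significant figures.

0.024

∂h/∂x = (40.1 − 38.8) / (356479 − 356684) = -0.006341
∂h/∂y = (42.5 − 38.8) / (4941978 − 4942138) = -0.02313
|∇h| = √(-0.006341² + -0.02313²) = 0.02398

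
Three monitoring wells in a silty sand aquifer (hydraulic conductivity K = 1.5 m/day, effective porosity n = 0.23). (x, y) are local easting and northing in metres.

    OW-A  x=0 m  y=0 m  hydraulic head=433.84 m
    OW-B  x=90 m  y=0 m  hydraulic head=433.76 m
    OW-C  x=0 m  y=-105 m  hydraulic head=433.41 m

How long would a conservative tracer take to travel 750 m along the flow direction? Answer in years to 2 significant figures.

∂h/∂x = (433.76 − 433.84) / (90 − 0) = -0.0008889
∂h/∂y = (433.41 − 433.84) / (-105 − 0) = +0.004095
|∇h| = √(-0.0008889² + 0.004095²) = 0.00419
Seepage velocity v = K·i/n = 1.5 × 0.00419 / 0.23 = 0.02733 m/day.
t = 750 / 0.02733 = 2.744e+04 days = 75.1 years.

75 years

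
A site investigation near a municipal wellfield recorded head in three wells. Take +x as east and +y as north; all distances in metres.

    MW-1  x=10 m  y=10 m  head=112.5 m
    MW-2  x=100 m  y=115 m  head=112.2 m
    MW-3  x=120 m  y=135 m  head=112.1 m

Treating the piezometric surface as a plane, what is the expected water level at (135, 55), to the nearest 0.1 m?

Differences from MW-1: to MW-2 (Δx, Δy, Δh) = (90, 105, -0.3); to MW-3 = (110, 125, -0.4).
Determinant of the coordinate differences = 90·125 − 110·105 = -300.
∂h/∂x = [(-0.3)·125 − (-0.4)·105] / -300 = -0.01500
∂h/∂y = [90·(-0.4) − 110·(-0.3)] / -300 = +0.01000
h(135, 55) = 112.5 + (-0.01500)·(125) + (+0.01000)·(45) = 112.5 -1.875 +0.450 = 111.075 m.

111.1 m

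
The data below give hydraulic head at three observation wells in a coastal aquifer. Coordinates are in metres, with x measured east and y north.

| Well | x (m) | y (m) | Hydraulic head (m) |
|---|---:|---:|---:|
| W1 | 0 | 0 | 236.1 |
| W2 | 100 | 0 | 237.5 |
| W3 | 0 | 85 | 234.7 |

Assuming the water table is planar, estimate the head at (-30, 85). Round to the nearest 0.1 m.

∂h/∂x = (237.5 − 236.1) / (100 − 0) = +0.01400
∂h/∂y = (234.7 − 236.1) / (85 − 0) = -0.01647
h(-30, 85) = 236.1 + (+0.01400)·(-30) + (-0.01647)·(85) = 236.1 -0.420 -1.400 = 234.280 m.

234.3 m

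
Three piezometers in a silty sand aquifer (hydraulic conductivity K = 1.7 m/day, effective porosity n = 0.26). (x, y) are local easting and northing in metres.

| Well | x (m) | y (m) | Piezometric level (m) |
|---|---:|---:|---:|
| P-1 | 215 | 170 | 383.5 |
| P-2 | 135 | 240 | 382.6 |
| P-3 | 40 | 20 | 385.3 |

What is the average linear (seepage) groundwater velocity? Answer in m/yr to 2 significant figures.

With h = a·x + b·y + c and P-1 as origin, the differences give:
  (-80)·a + 70·b = -0.9
  (-175)·a + (-150)·b = +1.8
Eliminate b (×(-150) and ×70, subtract): 24250·a = 9.00 → a = ∂h/∂x = +0.0003711
Back-substitute: b = ∂h/∂y = -0.01243.
|∇h| = √(0.0003711² + -0.01243²) = 0.01244
Seepage velocity v = K·i/n = 1.7 × 0.01244 / 0.26 = 0.08134 m/day = 29.71 m/yr.

30 m/yr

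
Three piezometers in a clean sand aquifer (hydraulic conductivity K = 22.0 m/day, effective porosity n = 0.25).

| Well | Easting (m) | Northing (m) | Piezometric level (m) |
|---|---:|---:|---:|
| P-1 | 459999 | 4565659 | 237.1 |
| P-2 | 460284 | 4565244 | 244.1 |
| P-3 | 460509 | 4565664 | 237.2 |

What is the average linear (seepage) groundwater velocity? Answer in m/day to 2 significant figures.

1.5 m/day

Differences from P-1: to P-2 (Δx, Δy, Δh) = (285, -415, +7.0); to P-3 = (510, 5, +0.1).
Solve a·Δx + b·Δy = Δh: det = 285·5 − 510·(-415) = 213075.
∂h/∂x = [(+7.0)·5 − (+0.1)·(-415)] / 213075 = +0.0003590
∂h/∂y = [285·(+0.1) − 510·(+7.0)] / 213075 = -0.01662
|∇h| = √(0.0003590² + -0.01662²) = 0.01662
Seepage velocity v = K·i/n = 22.0 × 0.01662 / 0.25 = 1.463 m/day.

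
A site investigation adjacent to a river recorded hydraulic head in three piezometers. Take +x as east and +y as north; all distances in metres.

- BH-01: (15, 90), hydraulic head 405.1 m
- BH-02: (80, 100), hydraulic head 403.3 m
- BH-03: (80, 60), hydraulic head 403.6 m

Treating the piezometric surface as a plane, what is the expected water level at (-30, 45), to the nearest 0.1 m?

Three-point gradient (reference BH-01): Δ to BH-02 = (65, 10, -1.8), Δ to BH-03 = (65, -30, -1.5).
∂h/∂x = -0.02654, ∂h/∂y = -0.007500 (det = -2600).
h(-30, 45) = 405.1 + (-0.02654)·(-45) + (-0.007500)·(-45) = 405.1 +1.194 +0.338 = 406.632 m.

406.6 m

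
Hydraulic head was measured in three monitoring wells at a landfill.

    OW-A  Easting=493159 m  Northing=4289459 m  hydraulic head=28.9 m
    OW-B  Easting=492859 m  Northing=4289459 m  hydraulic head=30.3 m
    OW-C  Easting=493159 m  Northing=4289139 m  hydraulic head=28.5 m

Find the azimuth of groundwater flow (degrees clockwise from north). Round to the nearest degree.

∂h/∂x = (30.3 − 28.9) / (492859 − 493159) = -0.004667
∂h/∂y = (28.5 − 28.9) / (4289139 − 4289459) = +0.001250
Flow direction (−∇h) has components (+0.004667 E, -0.001250 N).
Azimuth = atan2(E, N) = atan2(+0.004667, -0.001250) = 105.0° ≈ 105°.

105°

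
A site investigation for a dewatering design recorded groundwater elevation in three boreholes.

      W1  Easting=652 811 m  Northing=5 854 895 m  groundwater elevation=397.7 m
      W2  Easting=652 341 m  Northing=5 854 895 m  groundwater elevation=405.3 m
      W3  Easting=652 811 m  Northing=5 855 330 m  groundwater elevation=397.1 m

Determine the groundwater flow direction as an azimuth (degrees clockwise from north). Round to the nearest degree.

∂h/∂x = (405.3 − 397.7) / (652341 − 652811) = -0.01617
∂h/∂y = (397.1 − 397.7) / (5855330 − 5854895) = -0.001379
Flow direction (−∇h) has components (+0.01617 E, +0.001379 N).
Azimuth = atan2(E, N) = atan2(+0.01617, +0.001379) = 85.1° ≈ 085°.

085°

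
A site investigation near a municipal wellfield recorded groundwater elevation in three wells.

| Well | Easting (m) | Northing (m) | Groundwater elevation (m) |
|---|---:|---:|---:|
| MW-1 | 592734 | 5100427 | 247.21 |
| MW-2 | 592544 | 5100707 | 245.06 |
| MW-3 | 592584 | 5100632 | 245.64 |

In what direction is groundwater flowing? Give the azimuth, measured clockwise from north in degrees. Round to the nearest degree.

Taking MW-1 as reference: MW-2−MW-1 = (-190, 280, -2.15); MW-3−MW-1 = (-150, 205, -1.57).
Solve a·Δx + b·Δy = Δh: det = (-190)·205 − (-150)·280 = 3050.
∂h/∂x = [(-2.15)·205 − (-1.57)·280] / 3050 = -0.0003770
∂h/∂y = [(-190)·(-1.57) − (-150)·(-2.15)] / 3050 = -0.007934
Flow direction (−∇h) has components (+0.0003770 E, +0.007934 N).
Azimuth = atan2(E, N) = atan2(+0.0003770, +0.007934) = 2.7° ≈ 003°.

003°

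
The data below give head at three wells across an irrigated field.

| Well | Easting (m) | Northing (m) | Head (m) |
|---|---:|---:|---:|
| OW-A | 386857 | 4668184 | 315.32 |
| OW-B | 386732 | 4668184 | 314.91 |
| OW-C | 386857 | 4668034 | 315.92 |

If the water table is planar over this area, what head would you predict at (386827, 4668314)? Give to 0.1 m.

∂h/∂x = (314.91 − 315.32) / (386732 − 386857) = +0.003280
∂h/∂y = (315.92 − 315.32) / (4668034 − 4668184) = -0.004000
h(386827, 4668314) = 315.32 + (+0.003280)·(-30) + (-0.004000)·(130) = 315.32 -0.098 -0.520 = 314.702 m.

314.7 m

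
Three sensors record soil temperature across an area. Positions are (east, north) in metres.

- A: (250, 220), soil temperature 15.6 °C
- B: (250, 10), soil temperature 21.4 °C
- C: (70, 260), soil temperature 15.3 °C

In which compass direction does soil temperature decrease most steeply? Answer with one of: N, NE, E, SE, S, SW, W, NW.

N

With T = a·x + b·y + c and A as origin, the differences give:
  0·a + (-210)·b = +5.8
  (-180)·a + 40·b = -0.3
Eliminate b (×40 and ×(-210), subtract): -37800·a = 169.00 → a = ∂T/∂x = -0.004471
Back-substitute: b = ∂T/∂y = -0.02762.
Steepest decrease is along −∇f = (+0.004471 E, +0.02762 N) → north.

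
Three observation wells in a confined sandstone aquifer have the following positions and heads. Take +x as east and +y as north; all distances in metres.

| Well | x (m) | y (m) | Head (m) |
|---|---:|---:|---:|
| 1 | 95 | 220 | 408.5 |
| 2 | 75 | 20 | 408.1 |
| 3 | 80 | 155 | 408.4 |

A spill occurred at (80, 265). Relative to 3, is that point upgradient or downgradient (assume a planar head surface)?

upgradient

Three-point gradient (reference 1): Δ to 2 = (-20, -200, -0.4), Δ to 3 = (-15, -65, -0.1).
∂h/∂x = -0.003529, ∂h/∂y = +0.002353 (det = -1700).
Head at (80, 265) = 408.5 + (-0.003529)·(-15) + (+0.002353)·(45) = 408.66 m.
That is higher than the 408.4 m at 3, so the point is upgradient.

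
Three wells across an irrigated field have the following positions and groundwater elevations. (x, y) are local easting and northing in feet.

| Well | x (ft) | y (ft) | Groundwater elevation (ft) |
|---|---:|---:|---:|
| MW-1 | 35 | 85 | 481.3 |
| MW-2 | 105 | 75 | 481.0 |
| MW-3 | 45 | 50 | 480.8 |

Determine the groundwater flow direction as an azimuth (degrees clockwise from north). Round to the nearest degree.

170°

Taking MW-1 as reference: MW-2−MW-1 = (70, -10, -0.3); MW-3−MW-1 = (10, -35, -0.5).
Solve a·Δx + b·Δy = Δh: det = 70·(-35) − 10·(-10) = -2350.
∂h/∂x = [(-0.3)·(-35) − (-0.5)·(-10)] / -2350 = -0.002340
∂h/∂y = [70·(-0.5) − 10·(-0.3)] / -2350 = +0.01362
Flow direction (−∇h) has components (+0.002340 E, -0.01362 N).
Azimuth = atan2(E, N) = atan2(+0.002340, -0.01362) = 170.2° ≈ 170°.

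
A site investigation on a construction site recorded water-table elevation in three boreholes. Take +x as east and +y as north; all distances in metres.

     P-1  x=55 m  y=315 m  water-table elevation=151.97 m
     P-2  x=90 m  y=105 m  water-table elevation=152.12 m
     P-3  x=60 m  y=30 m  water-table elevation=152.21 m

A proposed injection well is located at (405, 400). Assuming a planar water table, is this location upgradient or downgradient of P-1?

Three-point gradient (reference P-1): Δ to P-2 = (35, -210, +0.15), Δ to P-3 = (5, -285, +0.24).
∂h/∂x = -0.0008571, ∂h/∂y = -0.0008571 (det = -8925).
Head at (405, 400) = 151.97 + (-0.0008571)·(350) + (-0.0008571)·(85) = 151.60 m.
That is lower than the 151.97 m at P-1, so the point is downgradient.

downgradient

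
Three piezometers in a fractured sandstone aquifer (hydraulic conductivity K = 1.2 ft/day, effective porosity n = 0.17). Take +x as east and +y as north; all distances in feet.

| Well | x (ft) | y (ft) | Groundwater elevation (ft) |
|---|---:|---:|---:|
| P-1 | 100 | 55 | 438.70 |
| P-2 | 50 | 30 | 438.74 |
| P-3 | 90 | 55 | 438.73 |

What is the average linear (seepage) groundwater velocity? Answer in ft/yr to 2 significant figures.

With h = a·x + b·y + c and P-1 as origin, the differences give:
  (-50)·a + (-25)·b = +0.04
  (-10)·a + 0·b = +0.03
Eliminate b (×0 and ×(-25), subtract): -250·a = 0.750 → a = ∂h/∂x = -0.003000
Back-substitute: b = ∂h/∂y = +0.004400.
|∇h| = √(-0.003000² + 0.004400²) = 0.005325
Seepage velocity v = K·i/n = 1.2 × 0.005325 / 0.17 = 0.03759 ft/day = 13.73 ft/yr.

14 ft/yr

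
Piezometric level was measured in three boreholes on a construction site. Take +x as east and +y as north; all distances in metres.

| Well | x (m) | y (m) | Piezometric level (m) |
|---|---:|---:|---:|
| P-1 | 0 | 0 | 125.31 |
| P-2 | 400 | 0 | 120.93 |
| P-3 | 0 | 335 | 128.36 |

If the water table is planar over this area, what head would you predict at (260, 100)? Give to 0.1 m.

∂h/∂x = (120.93 − 125.31) / (400 − 0) = -0.01095
∂h/∂y = (128.36 − 125.31) / (335 − 0) = +0.009104
h(260, 100) = 125.31 + (-0.01095)·(260) + (+0.009104)·(100) = 125.31 -2.847 +0.910 = 123.373 m.

123.4 m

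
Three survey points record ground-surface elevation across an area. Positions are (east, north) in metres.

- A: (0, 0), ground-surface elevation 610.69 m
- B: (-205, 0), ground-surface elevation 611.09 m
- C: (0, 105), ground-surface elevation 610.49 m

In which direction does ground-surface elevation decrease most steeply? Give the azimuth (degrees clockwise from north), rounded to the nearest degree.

046°

∂z/∂x = (611.09 − 610.69) / (-205 − 0) = -0.001951
∂z/∂y = (610.49 − 610.69) / (105 − 0) = -0.001905
Steepest decrease is along −∇f: components (+0.001951 E, +0.001905 N).
Azimuth = atan2(+0.001951, +0.001905) = 45.7° ≈ 046°.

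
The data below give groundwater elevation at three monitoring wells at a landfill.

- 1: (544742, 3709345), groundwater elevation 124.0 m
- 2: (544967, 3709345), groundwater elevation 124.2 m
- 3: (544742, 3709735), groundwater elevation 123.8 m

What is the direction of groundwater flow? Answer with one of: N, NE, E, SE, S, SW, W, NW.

∂h/∂x = (124.2 − 124.0) / (544967 − 544742) = +0.0008889
∂h/∂y = (123.8 − 124.0) / (3709735 − 3709345) = -0.0005128
Flow = −∇h = (-0.0008889 east, +0.0005128 north), which points northwest.

NW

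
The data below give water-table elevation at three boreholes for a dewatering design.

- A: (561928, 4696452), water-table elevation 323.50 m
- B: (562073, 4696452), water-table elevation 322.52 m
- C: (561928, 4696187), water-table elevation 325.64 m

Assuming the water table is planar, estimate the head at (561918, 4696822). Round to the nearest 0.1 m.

320.6 m

∂h/∂x = (322.52 − 323.50) / (562073 − 561928) = -0.006759
∂h/∂y = (325.64 − 323.50) / (4696187 − 4696452) = -0.008075
h(561918, 4696822) = 323.50 + (-0.006759)·(-10) + (-0.008075)·(370) = 323.50 +0.068 -2.988 = 320.580 m.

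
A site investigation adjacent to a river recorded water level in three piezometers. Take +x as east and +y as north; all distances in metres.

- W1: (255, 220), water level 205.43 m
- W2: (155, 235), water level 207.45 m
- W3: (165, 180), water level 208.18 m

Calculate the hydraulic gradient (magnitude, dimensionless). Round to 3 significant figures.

With h = a·x + b·y + c and W1 as origin, the differences give:
  (-100)·a + 15·b = +2.02
  (-90)·a + (-40)·b = +2.75
Eliminate b (×(-40) and ×15, subtract): 5350·a = -122.050 → a = ∂h/∂x = -0.02281
Back-substitute: b = ∂h/∂y = -0.01742.
|∇h| = √(-0.02281² + -0.01742²) = 0.0287

0.0287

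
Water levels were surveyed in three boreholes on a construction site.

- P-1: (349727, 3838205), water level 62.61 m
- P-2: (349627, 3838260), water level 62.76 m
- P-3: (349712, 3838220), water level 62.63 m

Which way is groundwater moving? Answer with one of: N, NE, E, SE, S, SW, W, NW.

Taking P-1 as reference: P-2−P-1 = (-100, 55, +0.15); P-3−P-1 = (-15, 15, +0.02).
Determinant of the coordinate differences = (-100)·15 − (-15)·55 = -675.
∂h/∂x = [(+0.15)·15 − (+0.02)·55] / -675 = -0.001704
∂h/∂y = [(-100)·(+0.02) − (-15)·(+0.15)] / -675 = -0.0003704
Flow = −∇h = (+0.001704 east, +0.0003704 north), which points east.

E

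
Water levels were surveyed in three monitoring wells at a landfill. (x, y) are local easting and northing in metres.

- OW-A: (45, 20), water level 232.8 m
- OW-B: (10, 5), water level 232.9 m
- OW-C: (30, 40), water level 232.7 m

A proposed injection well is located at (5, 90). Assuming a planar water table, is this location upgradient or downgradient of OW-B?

downgradient

With h = a·x + b·y + c and OW-A as origin, the differences give:
  (-35)·a + (-15)·b = +0.1
  (-15)·a + 20·b = -0.1
Eliminate b (×20 and ×(-15), subtract): -925·a = 0.50 → a = ∂h/∂x = -0.0005405
Back-substitute: b = ∂h/∂y = -0.005405.
Head at (5, 90) = 232.8 + (-0.0005405)·(-40) + (-0.005405)·(70) = 232.44 m.
That is lower than the 232.9 m at OW-B, so the point is downgradient.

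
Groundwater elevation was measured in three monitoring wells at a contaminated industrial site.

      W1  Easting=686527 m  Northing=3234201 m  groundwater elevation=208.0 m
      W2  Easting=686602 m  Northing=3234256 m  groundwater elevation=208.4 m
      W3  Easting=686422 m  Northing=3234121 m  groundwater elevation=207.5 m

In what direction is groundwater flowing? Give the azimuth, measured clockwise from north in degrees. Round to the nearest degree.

315°

Differences from W1: to W2 (Δx, Δy, Δh) = (75, 55, +0.4); to W3 = (-105, -80, -0.5).
Solve a·Δx + b·Δy = Δh: det = 75·(-80) − (-105)·55 = -225.
∂h/∂x = [(+0.4)·(-80) − (-0.5)·55] / -225 = +0.02000
∂h/∂y = [75·(-0.5) − (-105)·(+0.4)] / -225 = -0.02000
Flow direction (−∇h) has components (-0.02000 E, +0.02000 N).
Azimuth = atan2(E, N) = atan2(-0.02000, +0.02000) = 315.0° ≈ 315°.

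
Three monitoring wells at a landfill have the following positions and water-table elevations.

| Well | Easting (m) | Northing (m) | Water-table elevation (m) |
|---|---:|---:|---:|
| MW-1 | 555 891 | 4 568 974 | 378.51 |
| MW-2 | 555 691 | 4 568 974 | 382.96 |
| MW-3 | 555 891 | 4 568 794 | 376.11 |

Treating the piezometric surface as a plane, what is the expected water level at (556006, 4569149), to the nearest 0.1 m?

∂h/∂x = (382.96 − 378.51) / (555691 − 555891) = -0.02225
∂h/∂y = (376.11 − 378.51) / (4568794 − 4568974) = +0.01333
h(556006, 4569149) = 378.51 + (-0.02225)·(115) + (+0.01333)·(175) = 378.51 -2.559 +2.333 = 378.285 m.

378.3 m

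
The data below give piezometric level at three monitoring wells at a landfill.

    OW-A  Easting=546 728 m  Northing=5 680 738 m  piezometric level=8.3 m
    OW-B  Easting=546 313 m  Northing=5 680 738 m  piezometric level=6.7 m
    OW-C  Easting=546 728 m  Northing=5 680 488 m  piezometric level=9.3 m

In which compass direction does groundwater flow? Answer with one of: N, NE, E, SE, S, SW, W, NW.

∂h/∂x = (6.7 − 8.3) / (546313 − 546728) = +0.003855
∂h/∂y = (9.3 − 8.3) / (5680488 − 5680738) = -0.004000
Flow = −∇h = (-0.003855 east, +0.004000 north), which points northwest.

NW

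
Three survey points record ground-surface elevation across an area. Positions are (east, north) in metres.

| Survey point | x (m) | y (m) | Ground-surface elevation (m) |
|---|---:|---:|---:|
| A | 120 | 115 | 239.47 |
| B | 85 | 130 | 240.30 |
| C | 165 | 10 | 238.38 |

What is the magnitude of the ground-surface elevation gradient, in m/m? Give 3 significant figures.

Taking A as reference: B−A = (-35, 15, +0.83); C−A = (45, -105, -1.09).
Determinant of the coordinate differences = (-35)·(-105) − 45·15 = 3000.
∂z/∂x = [(+0.83)·(-105) − (-1.09)·15] / 3000 = -0.02360
∂z/∂y = [(-35)·(-1.09) − 45·(+0.83)] / 3000 = +0.0002667
|∇f| = √(-0.02360² + 0.0002667²) = 0.0236 m/m

0.0236 m/m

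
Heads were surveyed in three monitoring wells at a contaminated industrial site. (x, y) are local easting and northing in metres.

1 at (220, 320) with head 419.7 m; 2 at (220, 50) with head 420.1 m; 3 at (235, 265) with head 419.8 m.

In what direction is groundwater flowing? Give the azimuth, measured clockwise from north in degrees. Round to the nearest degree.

320°

With h = a·x + b·y + c and 1 as origin, the differences give:
  0·a + (-270)·b = +0.4
  15·a + (-55)·b = +0.1
Eliminate b (×(-55) and ×(-270), subtract): 4050·a = 5.00 → a = ∂h/∂x = +0.001235
Back-substitute: b = ∂h/∂y = -0.001481.
Flow direction (−∇h) has components (-0.001235 E, +0.001481 N).
Azimuth = atan2(E, N) = atan2(-0.001235, +0.001481) = 320.2° ≈ 320°.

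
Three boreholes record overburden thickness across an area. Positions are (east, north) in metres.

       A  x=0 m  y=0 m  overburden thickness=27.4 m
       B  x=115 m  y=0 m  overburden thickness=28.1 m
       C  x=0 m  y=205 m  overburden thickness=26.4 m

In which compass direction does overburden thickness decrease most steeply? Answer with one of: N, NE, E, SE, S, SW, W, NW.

∂d/∂x = (28.1 − 27.4) / (115 − 0) = +0.006087
∂d/∂y = (26.4 − 27.4) / (205 − 0) = -0.004878
Steepest decrease is along −∇f = (-0.006087 E, +0.004878 N) → northwest.

NW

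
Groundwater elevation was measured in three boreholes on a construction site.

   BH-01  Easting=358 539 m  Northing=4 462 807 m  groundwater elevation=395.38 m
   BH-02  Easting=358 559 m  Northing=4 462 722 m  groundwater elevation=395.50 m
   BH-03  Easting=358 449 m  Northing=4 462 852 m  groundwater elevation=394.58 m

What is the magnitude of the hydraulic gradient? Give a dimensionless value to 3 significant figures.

0.00931

Differences from BH-01: to BH-02 (Δx, Δy, Δh) = (20, -85, +0.12); to BH-03 = (-90, 45, -0.80).
Determinant of the coordinate differences = 20·45 − (-90)·(-85) = -6750.
∂h/∂x = [(+0.12)·45 − (-0.80)·(-85)] / -6750 = +0.009274
∂h/∂y = [20·(-0.80) − (-90)·(+0.12)] / -6750 = +0.0007704
|∇h| = √(0.009274² + 0.0007704²) = 0.009306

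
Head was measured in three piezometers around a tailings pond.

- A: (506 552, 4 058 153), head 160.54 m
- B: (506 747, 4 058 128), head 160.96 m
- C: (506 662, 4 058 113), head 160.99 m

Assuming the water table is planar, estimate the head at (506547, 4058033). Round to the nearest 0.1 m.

161.5 m

With h = a·x + b·y + c and A as origin, the differences give:
  195·a + (-25)·b = +0.42
  110·a + (-40)·b = +0.45
Eliminate b (×(-40) and ×(-25), subtract): -5050·a = -5.550 → a = ∂h/∂x = +0.001099
Back-substitute: b = ∂h/∂y = -0.008228.
h(506547, 4058033) = 160.54 + (+0.001099)·(-5) + (-0.008228)·(-120) = 160.54 -0.005 +0.987 = 161.522 m.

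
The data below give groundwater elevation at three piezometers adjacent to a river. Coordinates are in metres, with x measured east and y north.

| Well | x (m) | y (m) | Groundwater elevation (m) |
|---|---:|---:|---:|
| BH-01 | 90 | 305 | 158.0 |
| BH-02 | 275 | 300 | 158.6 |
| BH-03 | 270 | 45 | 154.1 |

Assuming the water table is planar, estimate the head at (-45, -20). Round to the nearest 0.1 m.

151.8 m

Differences from BH-01: to BH-02 (Δx, Δy, Δh) = (185, -5, +0.6); to BH-03 = (180, -260, -3.9).
Determinant of the coordinate differences = 185·(-260) − 180·(-5) = -47200.
∂h/∂x = [(+0.6)·(-260) − (-3.9)·(-5)] / -47200 = +0.003718
∂h/∂y = [185·(-3.9) − 180·(+0.6)] / -47200 = +0.01757
h(-45, -20) = 158.0 + (+0.003718)·(-135) + (+0.01757)·(-325) = 158.0 -0.502 -5.712 = 151.786 m.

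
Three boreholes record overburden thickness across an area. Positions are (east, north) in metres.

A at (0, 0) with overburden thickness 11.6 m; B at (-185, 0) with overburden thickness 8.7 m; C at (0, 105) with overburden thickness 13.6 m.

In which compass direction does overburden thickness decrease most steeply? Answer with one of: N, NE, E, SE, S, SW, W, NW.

∂d/∂x = (8.7 − 11.6) / (-185 − 0) = +0.01568
∂d/∂y = (13.6 − 11.6) / (105 − 0) = +0.01905
Steepest decrease is along −∇f = (-0.01568 E, -0.01905 N) → southwest.

SW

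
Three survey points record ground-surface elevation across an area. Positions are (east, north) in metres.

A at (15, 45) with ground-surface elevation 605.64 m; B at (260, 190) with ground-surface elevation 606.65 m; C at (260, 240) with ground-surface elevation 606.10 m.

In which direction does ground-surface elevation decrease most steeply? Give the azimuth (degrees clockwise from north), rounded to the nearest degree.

316°

Three-point gradient (reference A): Δ to B = (245, 145, +1.01), Δ to C = (245, 195, +0.46).
∂z/∂x = +0.01063, ∂z/∂y = -0.01100 (det = 12250).
Steepest decrease is along −∇f: components (-0.01063 E, +0.01100 N).
Azimuth = atan2(-0.01063, +0.01100) = 316.0° ≈ 316°.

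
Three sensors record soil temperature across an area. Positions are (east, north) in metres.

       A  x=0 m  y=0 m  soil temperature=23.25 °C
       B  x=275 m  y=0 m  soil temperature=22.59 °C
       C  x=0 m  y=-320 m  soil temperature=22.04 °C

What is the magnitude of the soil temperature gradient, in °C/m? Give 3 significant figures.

∂T/∂x = (22.59 − 23.25) / (275 − 0) = -0.002400
∂T/∂y = (22.04 − 23.25) / (-320 − 0) = +0.003781
|∇f| = √(-0.002400² + 0.003781²) = 0.004478 °C/m

0.00448 °C/m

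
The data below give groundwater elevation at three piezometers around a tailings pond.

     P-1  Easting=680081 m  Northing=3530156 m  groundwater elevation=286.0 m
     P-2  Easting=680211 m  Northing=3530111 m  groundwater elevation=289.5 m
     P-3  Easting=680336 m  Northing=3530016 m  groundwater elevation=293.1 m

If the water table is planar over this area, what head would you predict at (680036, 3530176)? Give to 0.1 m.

284.8 m

Taking P-1 as reference: P-2−P-1 = (130, -45, +3.5); P-3−P-1 = (255, -140, +7.1).
Determinant of the coordinate differences = 130·(-140) − 255·(-45) = -6725.
∂h/∂x = [(+3.5)·(-140) − (+7.1)·(-45)] / -6725 = +0.02535
∂h/∂y = [130·(+7.1) − 255·(+3.5)] / -6725 = -0.004535
h(680036, 3530176) = 286.0 + (+0.02535)·(-45) + (-0.004535)·(20) = 286.0 -1.141 -0.091 = 284.768 m.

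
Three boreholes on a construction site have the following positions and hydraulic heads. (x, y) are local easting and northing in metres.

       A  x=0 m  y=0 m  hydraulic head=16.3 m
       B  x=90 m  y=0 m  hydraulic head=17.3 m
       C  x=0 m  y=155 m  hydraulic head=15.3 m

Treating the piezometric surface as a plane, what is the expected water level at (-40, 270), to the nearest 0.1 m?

14.1 m

∂h/∂x = (17.3 − 16.3) / (90 − 0) = +0.01111
∂h/∂y = (15.3 − 16.3) / (155 − 0) = -0.006452
h(-40, 270) = 16.3 + (+0.01111)·(-40) + (-0.006452)·(270) = 16.3 -0.444 -1.742 = 14.114 m.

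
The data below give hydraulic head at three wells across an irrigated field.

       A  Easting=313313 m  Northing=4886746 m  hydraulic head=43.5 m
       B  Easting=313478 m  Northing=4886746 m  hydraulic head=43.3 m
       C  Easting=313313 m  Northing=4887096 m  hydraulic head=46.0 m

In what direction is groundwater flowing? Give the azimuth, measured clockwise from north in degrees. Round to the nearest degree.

∂h/∂x = (43.3 − 43.5) / (313478 − 313313) = -0.001212
∂h/∂y = (46.0 − 43.5) / (4887096 − 4886746) = +0.007143
Flow direction (−∇h) has components (+0.001212 E, -0.007143 N).
Azimuth = atan2(E, N) = atan2(+0.001212, -0.007143) = 170.4° ≈ 170°.

170°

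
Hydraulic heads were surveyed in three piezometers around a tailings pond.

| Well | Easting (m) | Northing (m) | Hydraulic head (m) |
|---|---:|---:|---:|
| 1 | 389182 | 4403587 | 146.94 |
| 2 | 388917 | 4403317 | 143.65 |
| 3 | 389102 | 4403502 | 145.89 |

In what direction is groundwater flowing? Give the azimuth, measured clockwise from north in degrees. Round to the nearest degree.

With h = a·x + b·y + c and 1 as origin, the differences give:
  (-265)·a + (-270)·b = -3.29
  (-80)·a + (-85)·b = -1.05
Eliminate b (×(-85) and ×(-270), subtract): 925·a = -3.850 → a = ∂h/∂x = -0.004162
Back-substitute: b = ∂h/∂y = +0.01627.
Flow direction (−∇h) has components (+0.004162 E, -0.01627 N).
Azimuth = atan2(E, N) = atan2(+0.004162, -0.01627) = 165.7° ≈ 166°.

166°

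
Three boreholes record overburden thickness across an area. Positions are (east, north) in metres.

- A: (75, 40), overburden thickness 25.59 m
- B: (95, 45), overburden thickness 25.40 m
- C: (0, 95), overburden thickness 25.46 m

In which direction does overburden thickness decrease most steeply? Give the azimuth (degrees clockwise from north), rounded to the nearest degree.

030°

With d = a·x + b·y + c and A as origin, the differences give:
  20·a + 5·b = -0.19
  (-75)·a + 55·b = -0.13
Eliminate b (×55 and ×5, subtract): 1475·a = -9.800 → a = ∂d/∂x = -0.006644
Back-substitute: b = ∂d/∂y = -0.01142.
Steepest decrease is along −∇f: components (+0.006644 E, +0.01142 N).
Azimuth = atan2(+0.006644, +0.01142) = 30.2° ≈ 030°.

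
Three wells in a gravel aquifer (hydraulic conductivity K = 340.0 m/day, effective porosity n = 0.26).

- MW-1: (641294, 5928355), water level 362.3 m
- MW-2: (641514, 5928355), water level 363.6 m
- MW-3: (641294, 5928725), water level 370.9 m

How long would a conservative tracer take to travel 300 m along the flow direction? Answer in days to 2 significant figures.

9.6 days

∂h/∂x = (363.6 − 362.3) / (641514 − 641294) = +0.005909
∂h/∂y = (370.9 − 362.3) / (5928725 − 5928355) = +0.02324
|∇h| = √(0.005909² + 0.02324²) = 0.02398
Seepage velocity v = K·i/n = 340.0 × 0.02398 / 0.26 = 31.36 m/day.
t = 300 / 31.36 = 9.566 days.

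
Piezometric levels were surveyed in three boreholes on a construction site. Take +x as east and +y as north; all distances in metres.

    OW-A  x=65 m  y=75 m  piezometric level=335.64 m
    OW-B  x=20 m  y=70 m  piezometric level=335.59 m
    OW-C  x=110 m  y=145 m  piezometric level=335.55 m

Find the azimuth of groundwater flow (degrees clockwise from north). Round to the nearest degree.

With h = a·x + b·y + c and OW-A as origin, the differences give:
  (-45)·a + (-5)·b = -0.05
  45·a + 70·b = -0.09
Eliminate b (×70 and ×(-5), subtract): -2925·a = -3.950 → a = ∂h/∂x = +0.001350
Back-substitute: b = ∂h/∂y = -0.002154.
Flow direction (−∇h) has components (-0.001350 E, +0.002154 N).
Azimuth = atan2(E, N) = atan2(-0.001350, +0.002154) = 327.9° ≈ 328°.

328°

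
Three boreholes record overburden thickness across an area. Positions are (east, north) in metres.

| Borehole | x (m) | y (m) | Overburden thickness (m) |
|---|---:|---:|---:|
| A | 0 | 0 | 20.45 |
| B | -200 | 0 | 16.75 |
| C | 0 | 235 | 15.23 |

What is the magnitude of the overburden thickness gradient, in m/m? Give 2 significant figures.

0.029 m/m

∂d/∂x = (16.75 − 20.45) / (-200 − 0) = +0.01850
∂d/∂y = (15.23 − 20.45) / (235 − 0) = -0.02221
|∇f| = √(0.01850² + -0.02221²) = 0.02891 m/m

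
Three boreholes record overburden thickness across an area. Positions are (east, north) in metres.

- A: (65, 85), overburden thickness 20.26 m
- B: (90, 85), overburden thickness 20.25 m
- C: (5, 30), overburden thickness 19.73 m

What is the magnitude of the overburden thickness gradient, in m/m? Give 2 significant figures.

Differences from A: to B (Δx, Δy, Δh) = (25, 0, -0.01); to C = (-60, -55, -0.53).
Solve a·Δx + b·Δy = Δd: det = 25·(-55) − (-60)·0 = -1375.
∂d/∂x = [(-0.01)·(-55) − (-0.53)·0] / -1375 = -0.0004000
∂d/∂y = [25·(-0.53) − (-60)·(-0.01)] / -1375 = +0.01007
|∇f| = √(-0.0004000² + 0.01007²) = 0.01008 m/m

0.010 m/m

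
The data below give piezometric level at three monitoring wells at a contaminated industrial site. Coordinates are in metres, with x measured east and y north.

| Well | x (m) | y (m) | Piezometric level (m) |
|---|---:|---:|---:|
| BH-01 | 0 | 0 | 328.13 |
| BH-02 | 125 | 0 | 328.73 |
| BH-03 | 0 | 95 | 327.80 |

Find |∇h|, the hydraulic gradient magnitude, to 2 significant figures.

∂h/∂x = (328.73 − 328.13) / (125 − 0) = +0.004800
∂h/∂y = (327.80 − 328.13) / (95 − 0) = -0.003474
|∇h| = √(0.004800² + -0.003474²) = 0.005925

0.0059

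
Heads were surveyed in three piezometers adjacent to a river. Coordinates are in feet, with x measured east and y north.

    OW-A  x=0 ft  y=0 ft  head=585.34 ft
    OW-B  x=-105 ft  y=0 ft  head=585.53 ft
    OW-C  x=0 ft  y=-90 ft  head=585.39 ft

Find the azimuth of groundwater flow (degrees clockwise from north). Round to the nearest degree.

∂h/∂x = (585.53 − 585.34) / (-105 − 0) = -0.001810
∂h/∂y = (585.39 − 585.34) / (-90 − 0) = -0.0005556
Flow direction (−∇h) has components (+0.001810 E, +0.0005556 N).
Azimuth = atan2(E, N) = atan2(+0.001810, +0.0005556) = 72.9° ≈ 073°.

073°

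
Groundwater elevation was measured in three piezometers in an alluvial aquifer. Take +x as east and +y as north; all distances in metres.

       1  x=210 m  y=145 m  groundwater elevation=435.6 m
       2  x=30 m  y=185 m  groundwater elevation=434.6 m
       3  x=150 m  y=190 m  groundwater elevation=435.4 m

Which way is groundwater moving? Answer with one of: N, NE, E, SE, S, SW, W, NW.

Differences from 1: to 2 (Δx, Δy, Δh) = (-180, 40, -1.0); to 3 = (-60, 45, -0.2).
Determinant of the coordinate differences = (-180)·45 − (-60)·40 = -5700.
∂h/∂x = [(-1.0)·45 − (-0.2)·40] / -5700 = +0.006491
∂h/∂y = [(-180)·(-0.2) − (-60)·(-1.0)] / -5700 = +0.004211
Flow = −∇h = (-0.006491 east, -0.004211 north), which points southwest.

SW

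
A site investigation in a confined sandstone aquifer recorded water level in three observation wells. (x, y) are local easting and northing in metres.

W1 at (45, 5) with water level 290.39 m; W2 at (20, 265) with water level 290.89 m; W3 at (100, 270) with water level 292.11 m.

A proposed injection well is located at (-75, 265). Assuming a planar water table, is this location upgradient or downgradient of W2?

downgradient

Taking W1 as reference: W2−W1 = (-25, 260, +0.50); W3−W1 = (55, 265, +1.72).
Determinant of the coordinate differences = (-25)·265 − 55·260 = -20925.
∂h/∂x = [(+0.50)·265 − (+1.72)·260] / -20925 = +0.01504
∂h/∂y = [(-25)·(+1.72) − 55·(+0.50)] / -20925 = +0.003369
Head at (-75, 265) = 290.39 + (+0.01504)·(-120) + (+0.003369)·(260) = 289.46 m.
That is lower than the 290.89 m at W2, so the point is downgradient.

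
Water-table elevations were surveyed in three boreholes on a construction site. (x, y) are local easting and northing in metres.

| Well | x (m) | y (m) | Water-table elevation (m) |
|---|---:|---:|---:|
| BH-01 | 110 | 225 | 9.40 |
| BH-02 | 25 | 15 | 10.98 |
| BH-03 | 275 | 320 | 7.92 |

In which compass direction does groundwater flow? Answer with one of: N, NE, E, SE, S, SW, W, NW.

Taking BH-01 as reference: BH-02−BH-01 = (-85, -210, +1.58); BH-03−BH-01 = (165, 95, -1.48).
Solve a·Δx + b·Δy = Δh: det = (-85)·95 − 165·(-210) = 26575.
∂h/∂x = [(+1.58)·95 − (-1.48)·(-210)] / 26575 = -0.006047
∂h/∂y = [(-85)·(-1.48) − 165·(+1.58)] / 26575 = -0.005076
Flow = −∇h = (+0.006047 east, +0.005076 north), which points northeast.

NE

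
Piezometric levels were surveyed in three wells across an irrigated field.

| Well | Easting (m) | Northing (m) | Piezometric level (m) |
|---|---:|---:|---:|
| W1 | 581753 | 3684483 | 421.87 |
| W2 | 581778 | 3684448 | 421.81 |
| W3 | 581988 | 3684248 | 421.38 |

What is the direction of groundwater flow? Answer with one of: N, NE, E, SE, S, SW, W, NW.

Differences from W1: to W2 (Δx, Δy, Δh) = (25, -35, -0.06); to W3 = (235, -235, -0.49).
Determinant of the coordinate differences = 25·(-235) − 235·(-35) = 2350.
∂h/∂x = [(-0.06)·(-235) − (-0.49)·(-35)] / 2350 = -0.001298
∂h/∂y = [25·(-0.49) − 235·(-0.06)] / 2350 = +0.0007872
Flow = −∇h = (+0.001298 east, -0.0007872 north), which points southeast.

SE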